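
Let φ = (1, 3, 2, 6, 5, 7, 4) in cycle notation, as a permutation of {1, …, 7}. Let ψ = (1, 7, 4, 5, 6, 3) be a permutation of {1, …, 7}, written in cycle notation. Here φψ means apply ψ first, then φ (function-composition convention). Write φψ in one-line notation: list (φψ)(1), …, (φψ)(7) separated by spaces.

4 6 3 7 5 2 1

For each element, apply ψ then φ: 1 → 7 → 4; 2 → 2 → 6; 3 → 1 → 3; 4 → 5 → 7; 5 → 6 → 5; 6 → 3 → 2; 7 → 4 → 1.
So φψ in one-line form is 4 6 3 7 5 2 1.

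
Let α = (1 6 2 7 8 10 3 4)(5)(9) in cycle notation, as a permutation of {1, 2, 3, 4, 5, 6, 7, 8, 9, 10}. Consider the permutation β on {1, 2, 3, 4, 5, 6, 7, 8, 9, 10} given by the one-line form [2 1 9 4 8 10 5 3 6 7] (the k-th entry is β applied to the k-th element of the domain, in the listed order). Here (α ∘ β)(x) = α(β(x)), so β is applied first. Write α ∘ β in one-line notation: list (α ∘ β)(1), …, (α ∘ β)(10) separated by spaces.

7 6 9 1 10 3 5 4 2 8

For each element, apply β then α: 1 → 2 → 7; 2 → 1 → 6; 3 → 9 → 9; 4 → 4 → 1; 5 → 8 → 10; 6 → 10 → 3; 7 → 5 → 5; 8 → 3 → 4; 9 → 6 → 2; 10 → 7 → 8.
So α ∘ β in one-line form is 7 6 9 1 10 3 5 4 2 8.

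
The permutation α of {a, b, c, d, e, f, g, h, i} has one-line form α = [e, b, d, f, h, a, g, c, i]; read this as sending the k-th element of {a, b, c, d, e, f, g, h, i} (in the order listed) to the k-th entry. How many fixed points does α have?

3

The fixed points (elements with α(x) = x) are {b, g, i}, so there are 3.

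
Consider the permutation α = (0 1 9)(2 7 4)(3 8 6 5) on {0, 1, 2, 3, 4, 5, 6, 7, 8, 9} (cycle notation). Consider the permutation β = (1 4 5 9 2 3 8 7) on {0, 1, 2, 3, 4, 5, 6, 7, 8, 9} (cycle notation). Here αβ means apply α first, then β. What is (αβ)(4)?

3

α(4) = 2, then β(2) = 3; composing gives (αβ)(4) = 3.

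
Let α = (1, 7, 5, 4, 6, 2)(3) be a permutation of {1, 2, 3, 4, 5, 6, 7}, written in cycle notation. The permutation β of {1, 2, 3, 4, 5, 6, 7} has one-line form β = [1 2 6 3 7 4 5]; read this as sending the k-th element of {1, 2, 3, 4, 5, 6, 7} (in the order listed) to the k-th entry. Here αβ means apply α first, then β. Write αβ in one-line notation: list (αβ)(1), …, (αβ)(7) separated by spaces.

5 1 6 4 3 2 7

For each element, apply α then β: 1 → 7 → 5; 2 → 1 → 1; 3 → 3 → 6; 4 → 6 → 4; 5 → 4 → 3; 6 → 2 → 2; 7 → 5 → 7.
So αβ in one-line form is 5 1 6 4 3 2 7.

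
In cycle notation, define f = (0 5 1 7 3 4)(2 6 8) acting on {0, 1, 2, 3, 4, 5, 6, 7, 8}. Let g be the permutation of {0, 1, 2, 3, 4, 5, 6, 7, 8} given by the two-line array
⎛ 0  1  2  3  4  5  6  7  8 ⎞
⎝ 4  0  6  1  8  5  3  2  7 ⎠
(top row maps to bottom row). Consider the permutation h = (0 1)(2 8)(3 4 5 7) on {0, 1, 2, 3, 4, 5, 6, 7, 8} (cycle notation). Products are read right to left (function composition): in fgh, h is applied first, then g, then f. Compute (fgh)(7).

Apply the permutations in order: h(7) = 3, then g(3) = 1, then f(1) = 7. So (fgh)(7) = 7.

7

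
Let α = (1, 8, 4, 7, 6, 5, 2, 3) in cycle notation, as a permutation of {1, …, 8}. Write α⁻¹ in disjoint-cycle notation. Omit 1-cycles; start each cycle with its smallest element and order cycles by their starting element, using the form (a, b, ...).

(1, 3, 2, 5, 6, 7, 4, 8)

Inverting a permutation written in cycle notation just reverses the order within every cycle.
After reversing and putting each cycle's least element first, α⁻¹ = (1, 3, 2, 5, 6, 7, 4, 8).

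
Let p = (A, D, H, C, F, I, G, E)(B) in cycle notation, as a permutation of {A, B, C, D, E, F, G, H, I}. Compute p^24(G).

G lies in the 8-cycle (A, D, H, C, F, I, G, E).
Powers repeat with period 8 on this cycle, and 24 mod 8 = 0, so p^24(G) = p^0(G).
So p^24(G) = G.

G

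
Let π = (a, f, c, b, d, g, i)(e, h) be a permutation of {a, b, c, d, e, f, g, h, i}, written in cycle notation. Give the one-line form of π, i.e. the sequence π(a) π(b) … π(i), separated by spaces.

f d b g h c i e a

Each element maps to the next entry in its cycle (wrapping to the front): a→f, b→d, c→b, d→g, e→h, f→c, g→i, h→e, i→a.
So the one-line form is f d b g h c i e a.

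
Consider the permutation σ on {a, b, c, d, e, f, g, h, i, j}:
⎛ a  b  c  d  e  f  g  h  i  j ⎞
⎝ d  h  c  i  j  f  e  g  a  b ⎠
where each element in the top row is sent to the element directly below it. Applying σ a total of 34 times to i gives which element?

a

Tracing i → a → … returns to i after 3 steps, so i lies in a 3-cycle (a d i).
Since the cycle has length 3, σ^34 acts on it the same as σ^1 (34 mod 3 = 1).
Advancing 1 step from i: i → a.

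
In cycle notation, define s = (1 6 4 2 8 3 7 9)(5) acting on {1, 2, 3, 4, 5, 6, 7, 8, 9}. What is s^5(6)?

7

6 lies in the 8-cycle (1 6 4 2 8 3 7 9).
Advancing 5 steps from 6: 6 → 4 → 2 → 8 → 3 → 7.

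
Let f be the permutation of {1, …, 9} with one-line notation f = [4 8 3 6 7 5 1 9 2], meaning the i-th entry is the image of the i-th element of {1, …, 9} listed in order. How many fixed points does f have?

The fixed points (elements with f(x) = x) are {3}, so there is 1.

1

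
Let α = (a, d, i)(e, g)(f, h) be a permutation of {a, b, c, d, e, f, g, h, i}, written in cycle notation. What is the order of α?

The cycle type of α is (3, 2, 2, 1, 1).
The order is lcm(3, 2, 2) = 6.

6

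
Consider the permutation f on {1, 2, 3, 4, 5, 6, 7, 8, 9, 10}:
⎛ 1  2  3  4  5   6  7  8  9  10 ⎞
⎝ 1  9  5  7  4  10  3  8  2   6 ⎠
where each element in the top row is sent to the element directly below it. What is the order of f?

Decomposing into disjoint cycles gives cycle lengths 4, 2, 2, 1, 1.
The order is lcm(4, 2, 2) = 4.

4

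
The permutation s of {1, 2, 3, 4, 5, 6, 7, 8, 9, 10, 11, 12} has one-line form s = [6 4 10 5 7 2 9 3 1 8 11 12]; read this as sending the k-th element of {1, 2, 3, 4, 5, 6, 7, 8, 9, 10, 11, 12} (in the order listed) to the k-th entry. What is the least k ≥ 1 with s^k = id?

Decomposing into disjoint cycles gives cycle lengths 7, 3, 1, 1.
The order of s is the least common multiple of its cycle lengths: lcm(7, 3) = 21.

21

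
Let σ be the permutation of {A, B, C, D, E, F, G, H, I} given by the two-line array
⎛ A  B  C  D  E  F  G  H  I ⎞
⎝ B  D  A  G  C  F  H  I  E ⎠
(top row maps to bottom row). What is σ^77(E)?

Tracing E → C → … returns to E after 8 steps, so E lies in an 8-cycle (A, B, D, G, H, I, E, C).
Powers repeat with period 8 on this cycle, and 77 mod 8 = 5, so σ^77(E) = σ^5(E).
Advancing 5 steps from E: E → C → A → B → D → G.

G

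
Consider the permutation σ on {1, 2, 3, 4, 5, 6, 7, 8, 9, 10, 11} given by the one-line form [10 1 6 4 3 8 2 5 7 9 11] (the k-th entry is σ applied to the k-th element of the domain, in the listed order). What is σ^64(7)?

Tracing 7 → 2 → … returns to 7 after 5 steps, so 7 lies in a 5-cycle (1, 10, 9, 7, 2).
Since the cycle has length 5, σ^64 acts on it the same as σ^4 (64 mod 5 = 4).
Stepping 4 places around the cycle: 7 → 2 → 1 → 10 → 9.

9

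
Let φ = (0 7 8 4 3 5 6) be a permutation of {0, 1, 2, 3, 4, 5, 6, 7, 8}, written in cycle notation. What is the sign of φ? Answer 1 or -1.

The cycle lengths are 7, 1, 1.
A cycle is odd iff its length is even; φ has 0 even-length cycles, so sgn(φ) = (−1)^0 and φ is even.

1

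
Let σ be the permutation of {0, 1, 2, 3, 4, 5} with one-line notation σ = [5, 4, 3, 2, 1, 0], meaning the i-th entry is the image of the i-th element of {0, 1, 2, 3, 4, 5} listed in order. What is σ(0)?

0 is element number 1 of the domain, and entry number 1 of the one-line form is 5, so σ(0) = 5.

5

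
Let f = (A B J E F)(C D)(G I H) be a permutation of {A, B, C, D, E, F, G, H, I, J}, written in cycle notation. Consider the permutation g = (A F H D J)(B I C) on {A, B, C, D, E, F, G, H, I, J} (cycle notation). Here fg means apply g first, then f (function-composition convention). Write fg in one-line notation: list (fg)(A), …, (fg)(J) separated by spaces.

(fg)(x) = f(g(x)). Computing each image: f(g(A)) = f(F) = A, f(g(B)) = f(I) = H, f(g(C)) = f(B) = J, f(g(D)) = f(J) = E, f(g(E)) = f(E) = F, f(g(F)) = f(H) = G, f(g(G)) = f(G) = I, f(g(H)) = f(D) = C, f(g(I)) = f(C) = D, f(g(J)) = f(A) = B.
Hence fg = [A H J E F G I C D B].

A H J E F G I C D B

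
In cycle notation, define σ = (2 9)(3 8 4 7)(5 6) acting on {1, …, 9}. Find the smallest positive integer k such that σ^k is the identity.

4

The cycle type of σ is (4, 2, 2, 1).
Since disjoint cycles commute, ord(σ) = lcm(4, 2, 2) = 4.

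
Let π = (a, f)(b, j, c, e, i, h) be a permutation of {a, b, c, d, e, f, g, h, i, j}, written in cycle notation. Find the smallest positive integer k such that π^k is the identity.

The disjoint cycles have lengths 6, 2, 1, 1.
The order of π is the least common multiple of its cycle lengths: lcm(6, 2) = 6.

6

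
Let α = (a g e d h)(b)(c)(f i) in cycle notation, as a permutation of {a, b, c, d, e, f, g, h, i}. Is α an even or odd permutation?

odd

The cycle lengths are 5, 2, 1, 1.
A cycle of length ℓ contributes ℓ−1 transpositions, so α is a product of 4 + 1 = 5 transpositions — odd.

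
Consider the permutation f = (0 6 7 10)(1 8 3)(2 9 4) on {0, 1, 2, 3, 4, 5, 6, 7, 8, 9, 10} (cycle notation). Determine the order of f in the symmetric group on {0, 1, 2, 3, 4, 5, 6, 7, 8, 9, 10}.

12

The disjoint cycles have lengths 4, 3, 3, 1.
Since disjoint cycles commute, ord(f) = lcm(4, 3, 3) = 12.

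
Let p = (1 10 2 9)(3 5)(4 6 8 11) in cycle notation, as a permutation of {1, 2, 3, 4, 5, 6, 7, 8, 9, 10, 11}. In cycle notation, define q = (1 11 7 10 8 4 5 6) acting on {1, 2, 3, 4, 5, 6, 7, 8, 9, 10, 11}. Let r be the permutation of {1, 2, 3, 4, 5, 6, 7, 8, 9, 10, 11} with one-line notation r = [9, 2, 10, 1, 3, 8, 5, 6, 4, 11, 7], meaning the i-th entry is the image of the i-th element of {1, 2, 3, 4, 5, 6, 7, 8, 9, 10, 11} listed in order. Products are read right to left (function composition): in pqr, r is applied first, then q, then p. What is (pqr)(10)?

7

(pqr)(10) = p(q(r(10))). r(10) = 11, then q(11) = 7, then p(7) = 7, so the result is 7.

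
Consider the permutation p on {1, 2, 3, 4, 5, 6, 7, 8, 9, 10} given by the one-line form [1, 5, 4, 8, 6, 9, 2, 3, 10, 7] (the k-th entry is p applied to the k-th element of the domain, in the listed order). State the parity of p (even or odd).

odd

In disjoint-cycle form the cycle lengths are 6, 3, 1.
A cycle of length ℓ contributes ℓ−1 transpositions, so p is a product of 5 + 2 = 7 transpositions — odd.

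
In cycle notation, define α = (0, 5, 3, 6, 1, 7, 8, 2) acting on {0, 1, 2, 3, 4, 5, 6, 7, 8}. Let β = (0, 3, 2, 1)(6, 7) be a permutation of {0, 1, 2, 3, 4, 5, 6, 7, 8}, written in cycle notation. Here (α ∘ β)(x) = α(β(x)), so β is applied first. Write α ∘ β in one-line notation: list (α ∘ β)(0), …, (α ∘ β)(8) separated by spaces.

Chase each element through β then α: 0 → 3 → 6; 1 → 0 → 5; 2 → 1 → 7; 3 → 2 → 0; 4 → 4 → 4; 5 → 5 → 3; 6 → 7 → 8; 7 → 6 → 1; 8 → 8 → 2.
So α ∘ β in one-line form is 6 5 7 0 4 3 8 1 2.

6 5 7 0 4 3 8 1 2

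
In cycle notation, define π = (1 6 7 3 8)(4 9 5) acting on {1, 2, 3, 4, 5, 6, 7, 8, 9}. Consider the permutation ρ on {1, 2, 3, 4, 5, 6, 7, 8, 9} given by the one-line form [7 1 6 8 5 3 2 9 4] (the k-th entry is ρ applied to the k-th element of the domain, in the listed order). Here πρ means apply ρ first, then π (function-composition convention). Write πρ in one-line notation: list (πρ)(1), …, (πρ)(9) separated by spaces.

For each element, apply ρ then π: 1 → 7 → 3; 2 → 1 → 6; 3 → 6 → 7; 4 → 8 → 1; 5 → 5 → 4; 6 → 3 → 8; 7 → 2 → 2; 8 → 9 → 5; 9 → 4 → 9.
So πρ in one-line form is 3 6 7 1 4 8 2 5 9.

3 6 7 1 4 8 2 5 9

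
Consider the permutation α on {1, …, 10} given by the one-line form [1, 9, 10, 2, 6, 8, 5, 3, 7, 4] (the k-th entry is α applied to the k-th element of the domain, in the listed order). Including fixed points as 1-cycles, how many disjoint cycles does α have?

2

The cycle decomposition is (1)(2, 9, 7, 5, 6, 8, 3, 10, 4), which has 2 cycles (counting 1-cycles).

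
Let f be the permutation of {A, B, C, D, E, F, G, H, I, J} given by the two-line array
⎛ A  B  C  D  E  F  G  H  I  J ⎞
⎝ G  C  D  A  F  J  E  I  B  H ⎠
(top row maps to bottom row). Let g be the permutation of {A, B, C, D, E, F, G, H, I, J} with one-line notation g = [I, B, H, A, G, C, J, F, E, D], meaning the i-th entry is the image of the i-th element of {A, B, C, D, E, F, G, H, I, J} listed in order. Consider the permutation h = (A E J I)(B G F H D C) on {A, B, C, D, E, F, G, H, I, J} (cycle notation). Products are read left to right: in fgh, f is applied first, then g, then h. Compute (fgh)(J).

(fgh)(J) = h(g(f(J))). f(J) = H, then g(H) = F, then h(F) = H, so the result is H.

H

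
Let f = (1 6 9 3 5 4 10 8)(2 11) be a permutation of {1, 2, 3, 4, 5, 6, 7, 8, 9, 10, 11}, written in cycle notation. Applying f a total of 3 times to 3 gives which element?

10

3 lies in the 8-cycle (1 6 9 3 5 4 10 8).
Advancing 3 steps from 3: 3 → 5 → 4 → 10.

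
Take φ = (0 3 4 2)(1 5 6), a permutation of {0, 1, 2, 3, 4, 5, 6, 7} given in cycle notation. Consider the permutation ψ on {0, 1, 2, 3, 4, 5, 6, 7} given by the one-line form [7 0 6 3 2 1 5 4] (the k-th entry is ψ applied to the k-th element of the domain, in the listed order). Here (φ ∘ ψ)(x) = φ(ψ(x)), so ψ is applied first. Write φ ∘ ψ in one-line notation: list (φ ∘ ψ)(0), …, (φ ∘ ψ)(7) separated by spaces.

7 3 1 4 0 5 6 2

(φ ∘ ψ)(x) = φ(ψ(x)). Computing each image: φ(ψ(0)) = φ(7) = 7, φ(ψ(1)) = φ(0) = 3, φ(ψ(2)) = φ(6) = 1, φ(ψ(3)) = φ(3) = 4, φ(ψ(4)) = φ(2) = 0, φ(ψ(5)) = φ(1) = 5, φ(ψ(6)) = φ(5) = 6, φ(ψ(7)) = φ(4) = 2.
Hence φ ∘ ψ = [7 3 1 4 0 5 6 2].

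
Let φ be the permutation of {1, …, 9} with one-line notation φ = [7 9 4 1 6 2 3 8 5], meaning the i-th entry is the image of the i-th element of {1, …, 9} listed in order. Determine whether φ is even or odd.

even

In disjoint-cycle form the cycle lengths are 4, 4, 1.
A cycle is odd iff its length is even; φ has 2 even-length cycles, so sgn(φ) = (−1)^2 and φ is even.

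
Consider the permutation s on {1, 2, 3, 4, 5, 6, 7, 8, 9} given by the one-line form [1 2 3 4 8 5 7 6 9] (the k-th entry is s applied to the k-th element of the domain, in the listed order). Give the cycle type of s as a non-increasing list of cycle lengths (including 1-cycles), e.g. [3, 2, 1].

[3, 1, 1, 1, 1, 1, 1]

The disjoint cycles are (1)(2)(3)(4)(5, 8, 6)(7)(9), with lengths 3, 1, 1, 1, 1, 1, 1 in non-increasing order.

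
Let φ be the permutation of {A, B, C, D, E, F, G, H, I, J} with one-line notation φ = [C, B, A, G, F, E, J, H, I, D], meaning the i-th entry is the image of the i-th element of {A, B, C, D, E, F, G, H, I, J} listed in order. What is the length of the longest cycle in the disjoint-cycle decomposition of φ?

Decomposing into disjoint cycles gives (A C)(D G J)(E F); the longest has length 3.

3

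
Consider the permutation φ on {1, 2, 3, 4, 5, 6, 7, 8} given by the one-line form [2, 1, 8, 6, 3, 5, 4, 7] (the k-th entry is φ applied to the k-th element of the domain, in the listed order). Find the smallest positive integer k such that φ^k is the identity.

Decomposing into disjoint cycles gives cycle lengths 6, 2.
Since disjoint cycles commute, ord(φ) = lcm(6, 2) = 6.

6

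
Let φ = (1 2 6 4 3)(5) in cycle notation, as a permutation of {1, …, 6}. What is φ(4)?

3

4 appears in (1 2 6 4 3); the next entry (wrapping around) is 3.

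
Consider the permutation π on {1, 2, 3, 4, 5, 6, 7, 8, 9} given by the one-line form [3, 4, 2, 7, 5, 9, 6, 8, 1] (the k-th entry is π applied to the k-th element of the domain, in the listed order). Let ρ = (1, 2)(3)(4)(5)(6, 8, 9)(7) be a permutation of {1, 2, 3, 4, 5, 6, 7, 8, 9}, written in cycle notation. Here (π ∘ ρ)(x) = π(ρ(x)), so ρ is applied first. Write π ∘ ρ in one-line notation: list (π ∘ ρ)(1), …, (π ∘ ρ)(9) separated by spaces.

4 3 2 7 5 8 6 1 9

Chase each element through ρ then π: 1 → 2 → 4; 2 → 1 → 3; 3 → 3 → 2; 4 → 4 → 7; 5 → 5 → 5; 6 → 8 → 8; 7 → 7 → 6; 8 → 9 → 1; 9 → 6 → 9.
Collecting the images, π ∘ ρ = [4 3 2 7 5 8 6 1 9].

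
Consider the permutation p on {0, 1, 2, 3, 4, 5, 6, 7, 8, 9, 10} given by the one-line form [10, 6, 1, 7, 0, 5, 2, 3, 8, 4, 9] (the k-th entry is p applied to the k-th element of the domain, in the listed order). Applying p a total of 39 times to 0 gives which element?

Tracing 0 → 10 → … returns to 0 after 4 steps, so 0 lies in a 4-cycle (0, 10, 9, 4).
On a 4-cycle, p^4 is the identity, so p^39 = p^3 there (39 ≡ 3 mod 4).
Stepping 3 places around the cycle: 0 → 10 → 9 → 4.

4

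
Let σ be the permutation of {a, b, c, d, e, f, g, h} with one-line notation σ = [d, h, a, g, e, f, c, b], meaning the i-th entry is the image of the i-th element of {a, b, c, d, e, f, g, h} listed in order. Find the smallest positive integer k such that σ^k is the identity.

The disjoint-cycle form of σ has cycle lengths 4, 2, 1, 1.
The order is lcm(4, 2) = 4.

4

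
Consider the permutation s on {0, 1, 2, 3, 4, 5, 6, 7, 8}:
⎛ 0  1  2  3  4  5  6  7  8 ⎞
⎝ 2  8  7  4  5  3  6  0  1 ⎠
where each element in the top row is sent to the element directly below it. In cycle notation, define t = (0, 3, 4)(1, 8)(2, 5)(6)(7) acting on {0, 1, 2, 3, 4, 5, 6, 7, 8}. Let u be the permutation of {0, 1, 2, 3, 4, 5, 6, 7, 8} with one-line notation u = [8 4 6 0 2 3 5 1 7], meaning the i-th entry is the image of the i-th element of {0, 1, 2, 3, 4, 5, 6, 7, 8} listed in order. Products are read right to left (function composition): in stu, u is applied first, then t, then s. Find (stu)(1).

2

Chase 1: u(1) = 4; t(4) = 0; s(0) = 2. Hence (stu)(1) = 2.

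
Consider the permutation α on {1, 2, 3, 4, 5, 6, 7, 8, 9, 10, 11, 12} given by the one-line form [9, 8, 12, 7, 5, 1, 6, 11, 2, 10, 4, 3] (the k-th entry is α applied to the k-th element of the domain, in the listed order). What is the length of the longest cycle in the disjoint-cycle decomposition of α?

Decomposing into disjoint cycles gives (1 9 2 8 11 4 7 6)(3 12); the longest has length 8.

8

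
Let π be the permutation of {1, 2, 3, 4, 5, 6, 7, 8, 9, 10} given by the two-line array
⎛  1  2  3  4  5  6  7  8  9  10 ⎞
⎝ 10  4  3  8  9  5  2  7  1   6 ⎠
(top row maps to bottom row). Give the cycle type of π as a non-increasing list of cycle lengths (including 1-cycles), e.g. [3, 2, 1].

The disjoint cycles are (1, 10, 6, 5, 9)(2, 4, 8, 7)(3), with lengths 5, 4, 1 in non-increasing order.

[5, 4, 1]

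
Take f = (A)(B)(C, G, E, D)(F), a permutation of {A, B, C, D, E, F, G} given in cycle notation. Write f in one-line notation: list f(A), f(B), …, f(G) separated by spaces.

Each element maps to the next entry in its cycle (wrapping to the front): A→A, B→B, C→G, D→C, E→D, F→F, G→E.
So the one-line form is A B G C D F E.

A B G C D F E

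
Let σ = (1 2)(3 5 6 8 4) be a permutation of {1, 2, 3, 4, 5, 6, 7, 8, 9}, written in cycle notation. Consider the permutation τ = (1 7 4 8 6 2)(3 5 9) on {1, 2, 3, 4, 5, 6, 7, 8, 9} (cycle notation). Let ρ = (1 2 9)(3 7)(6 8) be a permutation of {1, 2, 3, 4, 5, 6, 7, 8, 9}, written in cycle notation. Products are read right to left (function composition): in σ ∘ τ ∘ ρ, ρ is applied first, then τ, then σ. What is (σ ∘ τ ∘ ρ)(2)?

5

Chase 2: ρ(2) = 9; τ(9) = 3; σ(3) = 5. Hence (σ ∘ τ ∘ ρ)(2) = 5.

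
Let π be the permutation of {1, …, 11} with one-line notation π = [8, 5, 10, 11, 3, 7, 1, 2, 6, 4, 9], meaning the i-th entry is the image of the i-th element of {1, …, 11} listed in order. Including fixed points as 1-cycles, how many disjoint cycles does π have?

The cycle decomposition is (1, 8, 2, 5, 3, 10, 4, 11, 9, 6, 7), which has 1 cycle (counting 1-cycles).

1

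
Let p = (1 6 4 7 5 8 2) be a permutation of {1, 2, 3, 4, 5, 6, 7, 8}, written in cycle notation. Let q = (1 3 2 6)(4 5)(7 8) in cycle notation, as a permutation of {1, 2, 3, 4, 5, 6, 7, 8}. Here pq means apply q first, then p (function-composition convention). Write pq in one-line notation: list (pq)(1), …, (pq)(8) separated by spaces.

3 4 1 8 7 6 2 5

(pq)(x) = p(q(x)). Computing each image: p(q(1)) = p(3) = 3, p(q(2)) = p(6) = 4, p(q(3)) = p(2) = 1, p(q(4)) = p(5) = 8, p(q(5)) = p(4) = 7, p(q(6)) = p(1) = 6, p(q(7)) = p(8) = 2, p(q(8)) = p(7) = 5.
Hence pq = [3 4 1 8 7 6 2 5].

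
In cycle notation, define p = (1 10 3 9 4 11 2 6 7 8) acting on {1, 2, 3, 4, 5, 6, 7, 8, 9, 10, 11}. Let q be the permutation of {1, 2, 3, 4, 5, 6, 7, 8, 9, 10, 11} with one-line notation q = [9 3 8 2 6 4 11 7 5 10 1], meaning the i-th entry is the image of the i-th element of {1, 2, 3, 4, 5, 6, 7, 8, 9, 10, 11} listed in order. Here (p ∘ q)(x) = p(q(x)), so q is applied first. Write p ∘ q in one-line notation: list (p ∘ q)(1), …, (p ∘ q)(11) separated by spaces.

(p ∘ q)(x) = p(q(x)). Computing each image: p(q(1)) = p(9) = 4, p(q(2)) = p(3) = 9, p(q(3)) = p(8) = 1, p(q(4)) = p(2) = 6, p(q(5)) = p(6) = 7, p(q(6)) = p(4) = 11, p(q(7)) = p(11) = 2, p(q(8)) = p(7) = 8, p(q(9)) = p(5) = 5, p(q(10)) = p(10) = 3, p(q(11)) = p(1) = 10.
Hence p ∘ q = [4 9 1 6 7 11 2 8 5 3 10].

4 9 1 6 7 11 2 8 5 3 10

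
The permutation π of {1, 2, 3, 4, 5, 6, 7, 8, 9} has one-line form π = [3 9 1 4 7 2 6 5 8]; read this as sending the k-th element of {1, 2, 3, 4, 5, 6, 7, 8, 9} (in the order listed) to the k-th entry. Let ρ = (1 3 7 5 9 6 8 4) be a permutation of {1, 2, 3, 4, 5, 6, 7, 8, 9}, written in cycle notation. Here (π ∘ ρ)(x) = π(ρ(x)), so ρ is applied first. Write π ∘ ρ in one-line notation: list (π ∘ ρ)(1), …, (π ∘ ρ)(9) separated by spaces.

1 9 6 3 8 5 7 4 2

(π ∘ ρ)(x) = π(ρ(x)). Computing each image: π(ρ(1)) = π(3) = 1, π(ρ(2)) = π(2) = 9, π(ρ(3)) = π(7) = 6, π(ρ(4)) = π(1) = 3, π(ρ(5)) = π(9) = 8, π(ρ(6)) = π(8) = 5, π(ρ(7)) = π(5) = 7, π(ρ(8)) = π(4) = 4, π(ρ(9)) = π(6) = 2.
Hence π ∘ ρ = [1 9 6 3 8 5 7 4 2].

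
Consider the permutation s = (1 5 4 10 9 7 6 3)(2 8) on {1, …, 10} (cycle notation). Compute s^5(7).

7 lies in the 8-cycle (1 5 4 10 9 7 6 3).
Stepping 5 places around the cycle: 7 → 6 → 3 → 1 → 5 → 4.

4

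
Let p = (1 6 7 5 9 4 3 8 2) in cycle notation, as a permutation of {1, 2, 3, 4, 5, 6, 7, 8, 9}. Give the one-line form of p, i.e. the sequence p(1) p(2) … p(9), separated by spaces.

6 1 8 3 9 7 5 2 4

Each element maps to the next entry in its cycle (wrapping to the front): 1↦6, 2↦1, 3↦8, 4↦3, 5↦9, 6↦7, 7↦5, 8↦2, 9↦4.
So the one-line form is 6 1 8 3 9 7 5 2 4.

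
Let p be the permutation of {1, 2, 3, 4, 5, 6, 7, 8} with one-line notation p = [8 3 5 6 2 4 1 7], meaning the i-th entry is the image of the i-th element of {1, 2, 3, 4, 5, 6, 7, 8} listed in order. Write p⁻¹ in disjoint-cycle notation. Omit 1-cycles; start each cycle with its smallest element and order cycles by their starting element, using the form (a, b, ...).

(1, 7, 8)(2, 5, 3)(4, 6)

First write p in disjoint cycles: (1, 8, 7)(2, 3, 5)(4, 6).
Reversing each cycle (and rotating so the smallest element leads) gives p⁻¹ = (1, 7, 8)(2, 5, 3)(4, 6).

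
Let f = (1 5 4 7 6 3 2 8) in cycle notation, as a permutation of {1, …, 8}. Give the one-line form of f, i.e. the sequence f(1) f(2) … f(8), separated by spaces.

5 8 2 7 4 3 6 1

Image by image: 1↦5, 2↦8, 3↦2, 4↦7, 5↦4, 6↦3, 7↦6, 8↦1.
So the one-line form is 5 8 2 7 4 3 6 1.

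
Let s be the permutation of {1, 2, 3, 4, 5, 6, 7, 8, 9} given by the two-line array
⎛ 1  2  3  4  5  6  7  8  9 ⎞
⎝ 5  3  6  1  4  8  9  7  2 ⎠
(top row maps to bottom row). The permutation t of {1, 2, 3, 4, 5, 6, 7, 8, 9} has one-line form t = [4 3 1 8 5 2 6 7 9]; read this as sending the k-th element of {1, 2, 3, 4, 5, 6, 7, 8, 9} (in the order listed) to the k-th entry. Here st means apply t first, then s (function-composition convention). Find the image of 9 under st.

2

First apply t: t(9) = 9, then s(9) = 2. Thus (st)(9) = 2.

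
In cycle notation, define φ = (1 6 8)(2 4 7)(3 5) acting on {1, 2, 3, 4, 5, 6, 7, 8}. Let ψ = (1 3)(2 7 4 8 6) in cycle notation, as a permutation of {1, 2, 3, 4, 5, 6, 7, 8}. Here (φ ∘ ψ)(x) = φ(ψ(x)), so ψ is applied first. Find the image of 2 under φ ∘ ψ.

(φ ∘ ψ)(2) = φ(ψ(2)). ψ(2) = 7, then φ(7) = 2. So (φ ∘ ψ)(2) = 2.

2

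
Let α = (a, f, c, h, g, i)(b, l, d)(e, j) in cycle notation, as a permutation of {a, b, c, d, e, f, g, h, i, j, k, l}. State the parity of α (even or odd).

even

The cycle lengths are 6, 3, 2, 1.
A cycle is odd iff its length is even; α has 2 even-length cycles, so sgn(α) = (−1)^2 and α is even.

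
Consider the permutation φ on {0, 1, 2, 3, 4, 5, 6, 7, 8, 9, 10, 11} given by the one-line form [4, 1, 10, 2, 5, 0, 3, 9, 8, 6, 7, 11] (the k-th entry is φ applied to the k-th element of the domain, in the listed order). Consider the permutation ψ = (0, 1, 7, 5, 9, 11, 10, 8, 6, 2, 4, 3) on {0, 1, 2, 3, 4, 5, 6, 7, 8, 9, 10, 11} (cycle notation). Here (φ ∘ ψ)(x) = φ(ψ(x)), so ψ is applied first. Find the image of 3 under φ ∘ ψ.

4

(φ ∘ ψ)(3) = φ(ψ(3)). ψ(3) = 0, then φ(0) = 4. So (φ ∘ ψ)(3) = 4.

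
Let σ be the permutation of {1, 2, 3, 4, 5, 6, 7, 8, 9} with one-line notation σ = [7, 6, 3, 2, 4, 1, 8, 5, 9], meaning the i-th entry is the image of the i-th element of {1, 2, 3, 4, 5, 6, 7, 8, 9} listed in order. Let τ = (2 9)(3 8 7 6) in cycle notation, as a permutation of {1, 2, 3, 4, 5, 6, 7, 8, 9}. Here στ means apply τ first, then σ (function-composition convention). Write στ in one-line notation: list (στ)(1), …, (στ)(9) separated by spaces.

For each element, apply τ then σ: 1 → 1 → 7; 2 → 9 → 9; 3 → 8 → 5; 4 → 4 → 2; 5 → 5 → 4; 6 → 3 → 3; 7 → 6 → 1; 8 → 7 → 8; 9 → 2 → 6.
So στ in one-line form is 7 9 5 2 4 3 1 8 6.

7 9 5 2 4 3 1 8 6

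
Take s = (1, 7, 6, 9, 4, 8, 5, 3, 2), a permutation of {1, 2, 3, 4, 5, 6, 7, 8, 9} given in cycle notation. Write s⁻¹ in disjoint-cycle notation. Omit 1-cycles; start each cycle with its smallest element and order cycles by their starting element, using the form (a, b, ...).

The inverse reverses each cycle.
After reversing and putting each cycle's least element first, s⁻¹ = (1, 2, 3, 5, 8, 4, 9, 6, 7).

(1, 2, 3, 5, 8, 4, 9, 6, 7)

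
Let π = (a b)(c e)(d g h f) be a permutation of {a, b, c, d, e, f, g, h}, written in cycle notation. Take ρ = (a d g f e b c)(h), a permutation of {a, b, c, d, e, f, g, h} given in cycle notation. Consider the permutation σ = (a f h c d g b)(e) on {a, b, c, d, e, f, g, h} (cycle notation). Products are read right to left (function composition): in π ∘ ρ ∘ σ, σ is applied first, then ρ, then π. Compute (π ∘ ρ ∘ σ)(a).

c

Chase a: σ(a) = f; ρ(f) = e; π(e) = c. Hence (π ∘ ρ ∘ σ)(a) = c.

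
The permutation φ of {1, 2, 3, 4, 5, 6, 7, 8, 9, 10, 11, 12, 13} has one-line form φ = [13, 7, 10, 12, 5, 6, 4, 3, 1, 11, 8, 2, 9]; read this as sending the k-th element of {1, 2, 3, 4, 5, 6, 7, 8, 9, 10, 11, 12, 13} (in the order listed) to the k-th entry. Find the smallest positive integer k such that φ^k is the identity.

12

The disjoint-cycle form of φ has cycle lengths 4, 4, 3, 1, 1.
The order is lcm(4, 4, 3) = 12.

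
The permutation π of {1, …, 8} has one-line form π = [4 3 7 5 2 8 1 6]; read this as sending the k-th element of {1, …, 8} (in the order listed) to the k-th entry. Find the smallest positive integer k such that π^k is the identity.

6

Writing π as disjoint cycles, the cycle lengths are 6, 2.
The order is lcm(6, 2) = 6.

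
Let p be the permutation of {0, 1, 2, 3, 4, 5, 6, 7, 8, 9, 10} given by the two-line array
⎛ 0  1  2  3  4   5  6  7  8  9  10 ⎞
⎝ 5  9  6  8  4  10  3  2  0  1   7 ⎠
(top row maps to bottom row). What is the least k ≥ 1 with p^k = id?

8

Writing p as disjoint cycles, the cycle lengths are 8, 2, 1.
Since disjoint cycles commute, ord(p) = lcm(8, 2) = 8.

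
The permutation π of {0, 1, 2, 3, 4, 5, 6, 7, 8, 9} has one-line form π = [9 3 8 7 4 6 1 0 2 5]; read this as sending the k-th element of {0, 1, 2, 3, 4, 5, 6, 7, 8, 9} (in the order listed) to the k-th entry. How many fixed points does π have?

The fixed points (elements with π(x) = x) are {4}, so there is 1.

1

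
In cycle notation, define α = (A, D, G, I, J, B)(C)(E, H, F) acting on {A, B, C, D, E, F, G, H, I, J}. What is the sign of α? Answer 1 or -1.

-1

The cycle lengths are 6, 3, 1.
A cycle is odd iff its length is even; α has 1 even-length cycle, so sgn(α) = (−1)^1 and α is odd.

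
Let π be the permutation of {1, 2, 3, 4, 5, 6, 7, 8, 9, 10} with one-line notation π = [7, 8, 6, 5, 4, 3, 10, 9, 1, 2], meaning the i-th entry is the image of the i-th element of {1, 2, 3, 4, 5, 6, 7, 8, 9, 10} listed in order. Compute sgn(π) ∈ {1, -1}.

In disjoint-cycle form the cycle lengths are 6, 2, 2.
A cycle of length ℓ contributes ℓ−1 transpositions, so π is a product of 5 + 1 + 1 = 7 transpositions — odd.

-1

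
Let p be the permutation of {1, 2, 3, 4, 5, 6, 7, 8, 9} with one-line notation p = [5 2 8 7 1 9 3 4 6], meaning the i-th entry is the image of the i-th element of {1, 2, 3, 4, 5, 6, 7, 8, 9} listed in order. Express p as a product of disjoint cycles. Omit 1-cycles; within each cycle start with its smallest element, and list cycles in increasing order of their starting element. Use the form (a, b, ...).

From 1: 1 → 5 → 1, closing the cycle (1, 5).
Continuing from each remaining unvisited element yields (1, 5)(3, 8, 4, 7)(6, 9).

(1, 5)(3, 8, 4, 7)(6, 9)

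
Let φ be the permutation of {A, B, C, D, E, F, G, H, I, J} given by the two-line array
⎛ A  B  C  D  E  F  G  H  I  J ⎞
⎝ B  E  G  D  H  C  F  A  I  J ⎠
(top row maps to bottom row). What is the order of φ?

12

Writing φ as disjoint cycles, the cycle lengths are 4, 3, 1, 1, 1.
The order of φ is the least common multiple of its cycle lengths: lcm(4, 3) = 12.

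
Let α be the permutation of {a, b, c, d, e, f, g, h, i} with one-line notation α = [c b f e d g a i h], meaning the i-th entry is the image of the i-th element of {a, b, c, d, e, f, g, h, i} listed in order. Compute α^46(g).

c

Tracing g → a → … returns to g after 4 steps, so g lies in a 4-cycle (a c f g).
Powers repeat with period 4 on this cycle, and 46 mod 4 = 2, so α^46(g) = α^2(g).
Advancing 2 steps from g: g → a → c.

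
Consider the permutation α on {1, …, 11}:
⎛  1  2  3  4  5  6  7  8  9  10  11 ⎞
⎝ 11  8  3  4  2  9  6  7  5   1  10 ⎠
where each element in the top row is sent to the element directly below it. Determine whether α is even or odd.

odd

In disjoint-cycle form the cycle lengths are 6, 3, 1, 1.
A cycle is odd iff its length is even; α has 1 even-length cycle, so sgn(α) = (−1)^1 and α is odd.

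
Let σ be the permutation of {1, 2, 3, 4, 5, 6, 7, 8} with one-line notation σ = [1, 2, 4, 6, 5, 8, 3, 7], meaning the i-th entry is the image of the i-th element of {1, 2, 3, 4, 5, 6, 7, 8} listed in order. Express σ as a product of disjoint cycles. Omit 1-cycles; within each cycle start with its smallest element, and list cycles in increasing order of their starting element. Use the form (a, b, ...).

(3, 4, 6, 8, 7)

Iterating σ from 3 gives 3 → 4 → 6 → 8 → 7 → 3; that is the 5-cycle (3, 4, 6, 8, 7).
Repeating from the next unused element and collecting all non-trivial cycles gives (3, 4, 6, 8, 7).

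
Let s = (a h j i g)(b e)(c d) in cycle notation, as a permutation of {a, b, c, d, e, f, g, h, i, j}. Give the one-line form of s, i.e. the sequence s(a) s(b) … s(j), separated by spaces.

Each element maps to the next entry in its cycle (wrapping to the front): a↦h, b↦e, c↦d, d↦c, e↦b, f↦f, g↦a, h↦j, i↦g, j↦i.
Listing these in domain order gives h e d c b f a j g i.

h e d c b f a j g i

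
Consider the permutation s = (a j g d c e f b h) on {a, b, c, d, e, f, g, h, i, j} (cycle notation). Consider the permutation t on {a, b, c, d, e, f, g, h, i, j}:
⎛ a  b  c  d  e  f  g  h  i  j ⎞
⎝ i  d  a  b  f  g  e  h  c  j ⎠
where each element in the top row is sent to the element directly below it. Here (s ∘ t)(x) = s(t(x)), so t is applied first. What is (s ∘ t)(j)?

g

(s ∘ t)(j) = s(t(j)). t(j) = j, then s(j) = g. So (s ∘ t)(j) = g.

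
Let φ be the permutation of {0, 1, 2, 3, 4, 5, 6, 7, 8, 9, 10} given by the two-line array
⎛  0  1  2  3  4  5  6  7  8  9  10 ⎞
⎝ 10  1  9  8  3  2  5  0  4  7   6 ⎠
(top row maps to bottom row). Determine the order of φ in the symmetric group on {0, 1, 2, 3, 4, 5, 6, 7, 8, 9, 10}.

21

The disjoint-cycle form of φ has cycle lengths 7, 3, 1.
The order of φ is the least common multiple of its cycle lengths: lcm(7, 3) = 21.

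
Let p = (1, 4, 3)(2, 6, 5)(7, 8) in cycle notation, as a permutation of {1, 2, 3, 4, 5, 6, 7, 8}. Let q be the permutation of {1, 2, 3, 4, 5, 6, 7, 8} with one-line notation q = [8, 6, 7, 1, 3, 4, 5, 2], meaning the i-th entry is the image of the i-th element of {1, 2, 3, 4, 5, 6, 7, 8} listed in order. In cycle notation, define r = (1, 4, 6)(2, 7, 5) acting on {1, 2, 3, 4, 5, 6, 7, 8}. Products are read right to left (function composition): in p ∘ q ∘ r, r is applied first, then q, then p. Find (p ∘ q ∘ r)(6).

7

(p ∘ q ∘ r)(6) = p(q(r(6))). r(6) = 1, then q(1) = 8, then p(8) = 7, so the result is 7.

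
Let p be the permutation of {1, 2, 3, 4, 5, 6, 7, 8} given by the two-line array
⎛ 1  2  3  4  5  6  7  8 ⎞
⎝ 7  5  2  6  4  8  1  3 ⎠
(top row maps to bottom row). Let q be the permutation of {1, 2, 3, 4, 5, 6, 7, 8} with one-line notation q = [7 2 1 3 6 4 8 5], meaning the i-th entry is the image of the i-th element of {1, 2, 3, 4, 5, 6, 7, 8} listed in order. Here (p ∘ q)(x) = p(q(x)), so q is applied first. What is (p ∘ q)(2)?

5

First apply q: q(2) = 2, then p(2) = 5. Thus (p ∘ q)(2) = 5.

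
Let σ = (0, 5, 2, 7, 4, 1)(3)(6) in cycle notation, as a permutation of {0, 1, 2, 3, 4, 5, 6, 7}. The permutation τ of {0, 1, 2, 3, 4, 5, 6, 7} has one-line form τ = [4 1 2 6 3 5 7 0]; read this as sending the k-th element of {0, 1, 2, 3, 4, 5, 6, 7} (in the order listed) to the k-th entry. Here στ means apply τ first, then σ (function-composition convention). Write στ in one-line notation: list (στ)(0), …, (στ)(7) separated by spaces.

1 0 7 6 3 2 4 5

(στ)(x) = σ(τ(x)). Computing each image: σ(τ(0)) = σ(4) = 1, σ(τ(1)) = σ(1) = 0, σ(τ(2)) = σ(2) = 7, σ(τ(3)) = σ(6) = 6, σ(τ(4)) = σ(3) = 3, σ(τ(5)) = σ(5) = 2, σ(τ(6)) = σ(7) = 4, σ(τ(7)) = σ(0) = 5.
Hence στ = [1 0 7 6 3 2 4 5].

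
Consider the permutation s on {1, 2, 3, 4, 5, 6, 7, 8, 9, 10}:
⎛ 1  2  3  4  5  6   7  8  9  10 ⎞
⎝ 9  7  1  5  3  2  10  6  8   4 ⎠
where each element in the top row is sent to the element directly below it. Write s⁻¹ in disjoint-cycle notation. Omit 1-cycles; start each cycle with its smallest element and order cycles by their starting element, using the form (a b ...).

The cycle decomposition of s is (1 9 8 6 2 7 10 4 5 3).
Reversing each cycle (and rotating so the smallest element leads) gives s⁻¹ = (1 3 5 4 10 7 2 6 8 9).

(1 3 5 4 10 7 2 6 8 9)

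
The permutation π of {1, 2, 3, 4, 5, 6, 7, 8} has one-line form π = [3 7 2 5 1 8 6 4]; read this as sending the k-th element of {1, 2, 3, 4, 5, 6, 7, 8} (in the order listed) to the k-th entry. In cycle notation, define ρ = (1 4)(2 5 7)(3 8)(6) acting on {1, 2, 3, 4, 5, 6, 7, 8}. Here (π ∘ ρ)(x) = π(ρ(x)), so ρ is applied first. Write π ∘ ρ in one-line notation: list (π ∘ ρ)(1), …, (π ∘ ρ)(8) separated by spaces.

(π ∘ ρ)(x) = π(ρ(x)). Computing each image: π(ρ(1)) = π(4) = 5, π(ρ(2)) = π(5) = 1, π(ρ(3)) = π(8) = 4, π(ρ(4)) = π(1) = 3, π(ρ(5)) = π(7) = 6, π(ρ(6)) = π(6) = 8, π(ρ(7)) = π(2) = 7, π(ρ(8)) = π(3) = 2.
Hence π ∘ ρ = [5 1 4 3 6 8 7 2].

5 1 4 3 6 8 7 2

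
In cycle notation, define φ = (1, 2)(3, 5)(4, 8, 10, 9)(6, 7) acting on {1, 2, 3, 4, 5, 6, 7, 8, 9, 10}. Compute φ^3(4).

9

4 lies in the 4-cycle (4, 8, 10, 9).
Stepping 3 places around the cycle: 4 → 8 → 10 → 9.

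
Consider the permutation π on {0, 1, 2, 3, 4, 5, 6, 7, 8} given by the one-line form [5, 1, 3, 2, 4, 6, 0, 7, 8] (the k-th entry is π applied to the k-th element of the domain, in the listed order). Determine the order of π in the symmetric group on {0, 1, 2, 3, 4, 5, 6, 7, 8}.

6

The disjoint-cycle form of π has cycle lengths 3, 2, 1, 1, 1, 1.
The order is lcm(3, 2) = 6.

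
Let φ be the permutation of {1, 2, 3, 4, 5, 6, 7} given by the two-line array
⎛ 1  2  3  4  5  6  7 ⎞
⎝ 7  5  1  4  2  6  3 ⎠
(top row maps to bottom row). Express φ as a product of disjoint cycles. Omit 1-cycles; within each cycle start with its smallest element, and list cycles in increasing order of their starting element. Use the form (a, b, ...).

(1, 7, 3)(2, 5)

From 1: 1 → 7 → 3 → 1, closing the cycle (1, 7, 3).
Continuing from each remaining unvisited element yields (1, 7, 3)(2, 5).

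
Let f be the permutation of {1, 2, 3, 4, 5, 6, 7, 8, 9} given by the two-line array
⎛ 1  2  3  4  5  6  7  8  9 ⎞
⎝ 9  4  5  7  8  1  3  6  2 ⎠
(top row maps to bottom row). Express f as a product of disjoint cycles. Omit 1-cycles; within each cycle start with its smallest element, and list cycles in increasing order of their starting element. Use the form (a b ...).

(1 9 2 4 7 3 5 8 6)

From 1: 1 → 9 → 2 → 4 → 7 → 3 → 5 → 8 → 6 → 1, closing the cycle (1 9 2 4 7 3 5 8 6).
Repeating from the next unused element and collecting all non-trivial cycles gives (1 9 2 4 7 3 5 8 6).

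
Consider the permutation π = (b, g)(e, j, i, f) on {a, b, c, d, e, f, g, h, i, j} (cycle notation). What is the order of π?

4

The cycle type of π is (4, 2, 1, 1, 1, 1).
The order is lcm(4, 2) = 4.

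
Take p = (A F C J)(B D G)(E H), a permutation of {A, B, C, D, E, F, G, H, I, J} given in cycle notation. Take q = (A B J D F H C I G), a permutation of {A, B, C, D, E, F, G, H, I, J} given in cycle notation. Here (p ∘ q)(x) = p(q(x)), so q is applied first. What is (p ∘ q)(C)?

q(C) = I, then p(I) = I; composing gives (p ∘ q)(C) = I.

I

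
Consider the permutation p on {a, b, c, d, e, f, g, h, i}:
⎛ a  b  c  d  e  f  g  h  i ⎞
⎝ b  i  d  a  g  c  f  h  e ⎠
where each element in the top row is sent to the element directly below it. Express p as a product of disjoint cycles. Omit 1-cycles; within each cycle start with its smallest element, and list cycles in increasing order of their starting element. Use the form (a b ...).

Iterating p from a gives a → b → i → e → g → f → c → d → a; that is the 8-cycle (a b i e g f c d).
Repeating from the next unused element and collecting all non-trivial cycles gives (a b i e g f c d).

(a b i e g f c d)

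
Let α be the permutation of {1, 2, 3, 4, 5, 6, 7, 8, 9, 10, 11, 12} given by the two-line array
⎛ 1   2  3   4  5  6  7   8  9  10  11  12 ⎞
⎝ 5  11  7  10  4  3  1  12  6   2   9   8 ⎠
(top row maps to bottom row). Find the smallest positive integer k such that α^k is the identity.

10

Decomposing into disjoint cycles gives cycle lengths 10, 2.
The order is lcm(10, 2) = 10.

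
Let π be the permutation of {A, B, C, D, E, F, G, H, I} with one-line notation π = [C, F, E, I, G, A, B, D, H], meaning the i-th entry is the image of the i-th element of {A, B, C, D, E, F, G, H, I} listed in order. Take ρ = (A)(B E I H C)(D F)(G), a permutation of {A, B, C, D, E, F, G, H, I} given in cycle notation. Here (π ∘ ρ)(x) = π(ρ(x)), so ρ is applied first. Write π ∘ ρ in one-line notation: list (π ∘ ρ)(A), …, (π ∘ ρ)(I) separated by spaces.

C G F A H I B E D

(π ∘ ρ)(x) = π(ρ(x)). Computing each image: π(ρ(A)) = π(A) = C, π(ρ(B)) = π(E) = G, π(ρ(C)) = π(B) = F, π(ρ(D)) = π(F) = A, π(ρ(E)) = π(I) = H, π(ρ(F)) = π(D) = I, π(ρ(G)) = π(G) = B, π(ρ(H)) = π(C) = E, π(ρ(I)) = π(H) = D.
Hence π ∘ ρ = [C G F A H I B E D].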